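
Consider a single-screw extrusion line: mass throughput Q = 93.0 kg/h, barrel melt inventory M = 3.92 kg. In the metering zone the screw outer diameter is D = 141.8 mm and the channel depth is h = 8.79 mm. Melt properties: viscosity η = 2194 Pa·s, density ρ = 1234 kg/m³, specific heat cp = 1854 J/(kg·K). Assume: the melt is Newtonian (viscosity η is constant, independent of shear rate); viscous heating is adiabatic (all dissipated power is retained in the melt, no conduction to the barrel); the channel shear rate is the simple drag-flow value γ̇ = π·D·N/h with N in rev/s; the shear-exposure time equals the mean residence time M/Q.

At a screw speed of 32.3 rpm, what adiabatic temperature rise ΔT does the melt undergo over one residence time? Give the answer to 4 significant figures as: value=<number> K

value=108.3 K

Convert throughput: Q = 93.0 kg/h = 93.0/3600 = 0.0258333 kg/s
t_res = M / Q_s = 3.92 ÷ 0.0258333 = 151.742 s
Geometry in metres: D = 141.8 mm → 0.1418 m, h = 8.79 mm → 0.00879 m; screw speed N = 32.3 rpm = 0.538333 rev/s
γ̇ = π D N / h = (π)(0.1418)(0.538333) / 0.00879 = 27.2828 s⁻¹
ΔT = η·γ̇²·t_res / (ρ·cp) = 2194 · (27.2828)² · 151.742 / (1234 · 1854) = 108.316 K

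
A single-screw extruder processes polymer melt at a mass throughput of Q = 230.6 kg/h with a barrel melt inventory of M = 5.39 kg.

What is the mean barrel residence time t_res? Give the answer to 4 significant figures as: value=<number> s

value=84.15 s

Q_s = Q / 3600 = 230.6 / 3600 = 0.0640556 kg/s
t_res = M / Q_s = 5.39 / 0.0640556 = 84.1457 s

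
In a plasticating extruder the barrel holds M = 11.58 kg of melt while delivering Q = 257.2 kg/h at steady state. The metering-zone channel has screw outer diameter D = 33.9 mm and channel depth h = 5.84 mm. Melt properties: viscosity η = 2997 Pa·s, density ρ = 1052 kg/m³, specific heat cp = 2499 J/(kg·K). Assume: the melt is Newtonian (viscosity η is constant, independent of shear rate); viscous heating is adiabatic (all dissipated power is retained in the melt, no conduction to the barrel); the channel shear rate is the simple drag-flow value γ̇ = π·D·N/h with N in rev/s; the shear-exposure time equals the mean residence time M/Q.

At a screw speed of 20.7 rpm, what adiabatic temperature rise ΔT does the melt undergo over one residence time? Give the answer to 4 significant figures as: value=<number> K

value=7.314 K

Convert throughput: Q = 257.2 kg/h = 257.2/3600 = 0.0714444 kg/s
t_res = M / Q_s = 11.58 / 0.0714444 = 162.084 s
Convert to SI: D = 0.0339 m, h = 0.00584 m, N = 20.7/60 = 0.345 rev/s
γ̇ = π·D·N / h = π · 0.0339 · 0.345 / 0.00584 = 6.29152 s⁻¹
Adiabatic rise: ΔT = η γ̇² t_res / (ρ cp) = 2997·(6.29152)²·162.084 / (1052·2499) = 7.31403 K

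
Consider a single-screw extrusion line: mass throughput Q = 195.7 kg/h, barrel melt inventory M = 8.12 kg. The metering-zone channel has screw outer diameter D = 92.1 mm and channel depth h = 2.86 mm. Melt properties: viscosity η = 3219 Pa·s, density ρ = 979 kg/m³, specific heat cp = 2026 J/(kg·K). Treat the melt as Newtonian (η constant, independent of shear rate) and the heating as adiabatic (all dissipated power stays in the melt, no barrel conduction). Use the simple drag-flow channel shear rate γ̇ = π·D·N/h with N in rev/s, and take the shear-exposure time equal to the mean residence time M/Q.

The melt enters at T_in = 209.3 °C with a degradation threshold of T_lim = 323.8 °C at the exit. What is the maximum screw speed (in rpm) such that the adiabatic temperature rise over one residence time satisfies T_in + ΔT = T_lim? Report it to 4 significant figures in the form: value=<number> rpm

value=12.89 rpm

Q_s = Q / 3600 = 195.7 / 3600 = 0.0543611 kg/s
Mean residence time: t_res = M/Q_s = 8.12 kg / 0.0543611 kg/s = 149.371 s
Geometry in SI: D = 92.1 mm → 0.0921 m, h = 2.86 mm → 0.00286 m
ΔT_a = T_lim − T_in = 323.8 − 209.3 = 114.5 K
γ̇_max² = ΔT_a·ρ·cp / (η·t_res) = [114.5 × 979 × 2026] / [3219 × 149.371] = 472.323 s⁻²
γ̇_max = sqrt(472.323) = 21.733 s⁻¹
N_max = γ̇_max·h / (π·D) = 21.733 · 0.00286 / (π · 0.0921) = 0.214821 rev/s = 12.8892 rpm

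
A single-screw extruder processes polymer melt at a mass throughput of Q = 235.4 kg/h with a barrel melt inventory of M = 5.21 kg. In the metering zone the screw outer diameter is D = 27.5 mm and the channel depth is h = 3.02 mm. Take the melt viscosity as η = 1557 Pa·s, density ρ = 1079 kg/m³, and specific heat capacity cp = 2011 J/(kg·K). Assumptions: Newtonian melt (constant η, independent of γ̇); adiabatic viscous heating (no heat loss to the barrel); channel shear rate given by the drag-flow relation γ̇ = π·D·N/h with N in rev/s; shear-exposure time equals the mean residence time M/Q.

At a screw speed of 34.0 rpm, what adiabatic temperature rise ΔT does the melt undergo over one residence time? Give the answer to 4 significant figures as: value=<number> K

Throughput in SI: Q_s = 235.4 kg/h ÷ 3600 s/h = 0.0653889 kg/s
t_res = M / Q_s = 5.21 ÷ 0.0653889 = 79.6771 s
Convert to SI: D = 0.0275 m, h = 0.00302 m, N = 34.0/60 = 0.566667 rev/s
γ̇ = π D N / h = (π)(0.0275)(0.566667) / 0.00302 = 16.2108 s⁻¹
ΔT = η·γ̇²·t_res / (ρ·cp) = 1557 · (16.2108)² · 79.6771 / (1079 · 2011) = 15.0243 K

value=15.02 K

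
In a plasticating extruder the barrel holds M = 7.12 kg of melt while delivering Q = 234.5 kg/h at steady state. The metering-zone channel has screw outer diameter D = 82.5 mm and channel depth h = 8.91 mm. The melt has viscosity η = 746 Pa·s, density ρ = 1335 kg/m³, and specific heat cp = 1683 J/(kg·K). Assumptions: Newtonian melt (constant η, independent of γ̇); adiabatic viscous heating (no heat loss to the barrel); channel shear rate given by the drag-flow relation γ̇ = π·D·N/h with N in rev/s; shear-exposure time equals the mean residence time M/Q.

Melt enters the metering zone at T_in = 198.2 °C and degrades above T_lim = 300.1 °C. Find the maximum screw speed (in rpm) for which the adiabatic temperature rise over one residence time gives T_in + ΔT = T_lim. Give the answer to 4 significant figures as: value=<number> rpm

Throughput in SI: Q_s = 234.5 kg/h ÷ 3600 s/h = 0.0651389 kg/s
Mean residence time: t_res = M/Q_s = 7.12 kg / 0.0651389 kg/s = 109.305 s
Convert to metres: D = 0.0825 m, h = 0.00891 m
Allowable rise: ΔT_a = T_lim − T_in = 300.1 − 198.2 = 101.9 K
Invert ΔT = ηγ̇²t_res/(ρcp) for γ̇: γ̇_max² = ΔT_a ρ cp / (η t_res) = 101.9·1335·1683 / (746·109.305) = 2807.77 s⁻²
Take the square root: γ̇_max = √(2807.77) = 52.9884 s⁻¹
Solve γ̇ = πDN/h for N: N_max = γ̇_max·h/(π·D) = 52.9884 × 0.00891 / (π × 0.0825) = 1.82161 rev/s = 109.296 rpm

value=109.3 rpm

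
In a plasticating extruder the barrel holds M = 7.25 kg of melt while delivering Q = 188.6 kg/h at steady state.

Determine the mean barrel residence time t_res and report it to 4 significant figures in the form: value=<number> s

Convert throughput: Q = 188.6 kg/h = 188.6/3600 = 0.0523889 kg/s
t_res = M / Q_s = 7.25 / 0.0523889 = 138.388 s

value=138.4 s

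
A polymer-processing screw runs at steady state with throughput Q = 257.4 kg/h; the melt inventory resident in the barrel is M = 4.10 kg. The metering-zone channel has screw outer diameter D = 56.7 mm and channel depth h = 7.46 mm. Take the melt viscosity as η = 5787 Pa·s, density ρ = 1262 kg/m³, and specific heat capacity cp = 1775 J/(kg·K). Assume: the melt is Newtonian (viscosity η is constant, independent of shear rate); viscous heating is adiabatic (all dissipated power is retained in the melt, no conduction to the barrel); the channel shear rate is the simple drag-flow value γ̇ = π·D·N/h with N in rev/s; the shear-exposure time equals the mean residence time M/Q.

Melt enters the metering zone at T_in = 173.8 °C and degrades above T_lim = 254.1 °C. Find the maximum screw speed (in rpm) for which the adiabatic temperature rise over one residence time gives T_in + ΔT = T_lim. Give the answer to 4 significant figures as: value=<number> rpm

value=58.50 rpm

Throughput in SI: Q_s = 257.4 kg/h ÷ 3600 s/h = 0.0715 kg/s
t_res = M / Q_s = 4.10 ÷ 0.0715 = 57.3427 s
Geometry in SI: D = 56.7 mm → 0.0567 m, h = 7.46 mm → 0.00746 m
ΔT_a = T_lim − T_in = 254.1 − 173.8 = 80.3 K
γ̇_max² = ΔT_a·ρ·cp/(η·t_res) = 80.3·1262·1775/(5787·57.3427) = 542.053 s⁻²
γ̇_max = sqrt(542.053) = 23.282 s⁻¹
N_max = γ̇_max·h / (π·D) = 23.282 · 0.00746 / (π · 0.0567) = 0.97505 rev/s = 58.503 rpm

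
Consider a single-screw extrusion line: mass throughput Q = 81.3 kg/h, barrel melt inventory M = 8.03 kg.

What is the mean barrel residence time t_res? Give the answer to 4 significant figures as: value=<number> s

value=355.6 s

Convert throughput: Q = 81.3 kg/h = 81.3/3600 = 0.0225833 kg/s
t_res = M / Q_s = 8.03 ÷ 0.0225833 = 355.572 s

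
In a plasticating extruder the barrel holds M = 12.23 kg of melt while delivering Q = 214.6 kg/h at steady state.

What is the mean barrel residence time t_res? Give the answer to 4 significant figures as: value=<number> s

value=205.2 s

Convert throughput: Q = 214.6 kg/h = 214.6/3600 = 0.0596111 kg/s
Mean residence time: t_res = M/Q_s = 12.23 kg / 0.0596111 kg/s = 205.163 s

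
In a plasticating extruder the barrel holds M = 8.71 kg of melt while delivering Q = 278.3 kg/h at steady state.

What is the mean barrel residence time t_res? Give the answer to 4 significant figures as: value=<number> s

Q_s = Q / 3600 = 278.3 / 3600 = 0.0773056 kg/s
t_res = M / Q_s = 8.71 ÷ 0.0773056 = 112.67 s

value=112.7 s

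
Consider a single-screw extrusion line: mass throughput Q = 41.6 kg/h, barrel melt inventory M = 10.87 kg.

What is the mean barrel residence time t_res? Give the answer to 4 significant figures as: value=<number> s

value=940.7 s

Q_s = Q / 3600 = 41.6 / 3600 = 0.0115556 kg/s
t_res = M / Q_s = 10.87 / 0.0115556 = 940.673 s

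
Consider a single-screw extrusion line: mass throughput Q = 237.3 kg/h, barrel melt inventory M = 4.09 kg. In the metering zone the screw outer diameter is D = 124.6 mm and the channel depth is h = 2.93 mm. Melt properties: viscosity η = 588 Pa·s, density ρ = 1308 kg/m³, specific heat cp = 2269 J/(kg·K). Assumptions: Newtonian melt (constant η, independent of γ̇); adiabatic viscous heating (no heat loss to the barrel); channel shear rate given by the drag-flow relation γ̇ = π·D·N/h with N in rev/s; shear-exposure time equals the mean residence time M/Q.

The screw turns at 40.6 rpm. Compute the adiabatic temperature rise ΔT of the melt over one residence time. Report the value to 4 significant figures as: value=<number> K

Q_s = Q / 3600 = 237.3 / 3600 = 0.0659167 kg/s
Mean residence time: t_res = M/Q_s = 4.09 kg / 0.0659167 kg/s = 62.048 s
Convert to SI: D = 0.1246 m, h = 0.00293 m, N = 40.6/60 = 0.676667 rev/s
γ̇ = π D N / h = (π)(0.1246)(0.676667) / 0.00293 = 90.4014 s⁻¹
ΔT = η·γ̇²·t_res / (ρ·cp) = 588 · (90.4014)² · 62.048 / (1308 · 2269) = 100.465 K

value=100.5 K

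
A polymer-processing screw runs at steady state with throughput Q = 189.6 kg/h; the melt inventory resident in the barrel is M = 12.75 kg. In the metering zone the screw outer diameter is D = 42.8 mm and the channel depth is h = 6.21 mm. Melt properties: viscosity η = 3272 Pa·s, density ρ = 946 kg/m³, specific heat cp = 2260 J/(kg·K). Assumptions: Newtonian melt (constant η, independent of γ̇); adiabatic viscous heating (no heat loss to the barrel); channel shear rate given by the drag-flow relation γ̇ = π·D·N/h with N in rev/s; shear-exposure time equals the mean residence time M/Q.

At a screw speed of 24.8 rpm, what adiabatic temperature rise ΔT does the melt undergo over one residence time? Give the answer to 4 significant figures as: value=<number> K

Q_s = Q / 3600 = 189.6 / 3600 = 0.0526667 kg/s
t_res = M / Q_s = 12.75 / 0.0526667 = 242.089 s
D = 42.8 mm = 0.0428 m;  h = 6.21 mm = 0.00621 m;  N = 24.8 rpm / 60 = 0.413333 rev/s
γ̇ = π·D·N / h = π · 0.0428 · 0.413333 / 0.00621 = 8.94958 s⁻¹
Adiabatic rise: ΔT = η γ̇² t_res / (ρ cp) = 3272·(8.94958)²·242.089 / (946·2260) = 29.6752 K

value=29.68 K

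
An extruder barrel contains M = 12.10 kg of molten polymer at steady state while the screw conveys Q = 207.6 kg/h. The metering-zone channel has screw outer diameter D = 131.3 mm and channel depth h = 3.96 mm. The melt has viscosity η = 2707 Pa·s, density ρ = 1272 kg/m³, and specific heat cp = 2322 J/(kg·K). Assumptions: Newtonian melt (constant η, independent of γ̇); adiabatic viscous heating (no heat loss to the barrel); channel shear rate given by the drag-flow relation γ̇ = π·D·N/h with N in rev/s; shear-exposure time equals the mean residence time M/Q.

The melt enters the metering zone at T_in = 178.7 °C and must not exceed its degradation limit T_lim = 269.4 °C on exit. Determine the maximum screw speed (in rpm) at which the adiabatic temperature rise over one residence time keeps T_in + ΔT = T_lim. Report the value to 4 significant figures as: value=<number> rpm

value=12.51 rpm

Q_s = Q / 3600 = 207.6 / 3600 = 0.0576667 kg/s
Mean residence time: t_res = M/Q_s = 12.10 kg / 0.0576667 kg/s = 209.827 s
Convert to metres: D = 0.1313 m, h = 0.00396 m
ΔT_a = T_lim − T_in = 269.4 − 178.7 = 90.7 K
Invert ΔT = ηγ̇²t_res/(ρcp) for γ̇: γ̇_max² = ΔT_a ρ cp / (η t_res) = 90.7·1272·2322 / (2707·209.827) = 471.637 s⁻²
Take the square root: γ̇_max = √(471.637) = 21.7172 s⁻¹
N_max = γ̇_max·h / (π·D) = 21.7172 · 0.00396 / (π · 0.1313) = 0.20849 rev/s = 12.5094 rpm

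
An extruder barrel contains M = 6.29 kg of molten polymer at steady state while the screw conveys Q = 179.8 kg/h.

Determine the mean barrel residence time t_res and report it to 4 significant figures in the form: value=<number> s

Q_s = Q / 3600 = 179.8 / 3600 = 0.0499444 kg/s
t_res = M / Q_s = 6.29 / 0.0499444 = 125.94 s

value=125.9 s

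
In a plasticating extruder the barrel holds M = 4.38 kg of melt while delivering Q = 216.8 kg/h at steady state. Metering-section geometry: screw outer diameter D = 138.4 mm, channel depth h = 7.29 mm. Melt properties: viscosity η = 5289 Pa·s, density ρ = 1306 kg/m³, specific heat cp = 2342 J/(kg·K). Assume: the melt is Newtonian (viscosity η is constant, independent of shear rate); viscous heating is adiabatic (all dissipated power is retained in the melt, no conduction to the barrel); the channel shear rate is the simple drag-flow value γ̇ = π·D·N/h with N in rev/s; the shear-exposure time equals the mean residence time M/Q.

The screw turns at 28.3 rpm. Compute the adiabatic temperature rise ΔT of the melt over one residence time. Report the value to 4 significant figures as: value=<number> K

Throughput in SI: Q_s = 216.8 kg/h ÷ 3600 s/h = 0.0602222 kg/s
t_res = M / Q_s = 4.38 ÷ 0.0602222 = 72.7306 s
Geometry in metres: D = 138.4 mm → 0.1384 m, h = 7.29 mm → 0.00729 m; screw speed N = 28.3 rpm = 0.471667 rev/s
γ̇ = π·D·N / h = π · 0.1384 · 0.471667 / 0.00729 = 28.1315 s⁻¹
ΔT = η·γ̇²·t_res/(ρ·cp) = [5289 × 28.1315² × 72.7306] / [1306 × 2342] = 99.5286 K

value=99.53 K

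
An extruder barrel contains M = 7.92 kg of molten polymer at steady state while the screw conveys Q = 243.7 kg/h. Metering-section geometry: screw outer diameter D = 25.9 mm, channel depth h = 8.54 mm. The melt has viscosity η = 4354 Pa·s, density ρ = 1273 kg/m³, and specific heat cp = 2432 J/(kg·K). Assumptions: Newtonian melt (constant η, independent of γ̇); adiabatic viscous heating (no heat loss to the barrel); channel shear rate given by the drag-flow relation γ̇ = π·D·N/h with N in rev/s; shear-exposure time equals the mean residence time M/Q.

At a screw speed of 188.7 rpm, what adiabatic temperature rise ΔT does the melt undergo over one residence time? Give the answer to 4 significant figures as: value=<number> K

value=147.7 K

Q_s = Q / 3600 = 243.7 / 3600 = 0.0676944 kg/s
t_res = M / Q_s = 7.92 ÷ 0.0676944 = 116.996 s
Geometry in metres: D = 25.9 mm → 0.0259 m, h = 8.54 mm → 0.00854 m; screw speed N = 188.7 rpm = 3.145 rev/s
γ̇ = π·D·N / h = π · 0.0259 · 3.145 / 0.00854 = 29.9649 s⁻¹
Adiabatic rise: ΔT = η γ̇² t_res / (ρ cp) = 4354·(29.9649)²·116.996 / (1273·2432) = 147.738 K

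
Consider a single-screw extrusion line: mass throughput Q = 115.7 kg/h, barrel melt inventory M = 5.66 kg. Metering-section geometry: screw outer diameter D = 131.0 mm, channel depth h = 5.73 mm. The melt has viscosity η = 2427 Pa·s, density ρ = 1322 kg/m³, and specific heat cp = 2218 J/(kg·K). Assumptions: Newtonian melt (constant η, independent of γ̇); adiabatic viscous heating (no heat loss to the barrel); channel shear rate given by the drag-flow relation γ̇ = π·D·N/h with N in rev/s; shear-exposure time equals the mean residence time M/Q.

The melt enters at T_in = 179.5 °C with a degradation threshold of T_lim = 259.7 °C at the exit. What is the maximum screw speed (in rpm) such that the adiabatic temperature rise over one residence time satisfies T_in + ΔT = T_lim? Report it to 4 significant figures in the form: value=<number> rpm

value=19.59 rpm

Throughput in SI: Q_s = 115.7 kg/h ÷ 3600 s/h = 0.0321389 kg/s
t_res = M / Q_s = 5.66 / 0.0321389 = 176.111 s
Geometry in SI: D = 131.0 mm → 0.131 m, h = 5.73 mm → 0.00573 m
ΔT_a = T_lim − T_in = 259.7 °C − 179.5 °C = 80.2 K
γ̇_max² = ΔT_a·ρ·cp/(η·t_res) = 80.2·1322·2218/(2427·176.111) = 550.189 s⁻²
γ̇_max = √550.189 = 23.4561 s⁻¹
Solve γ̇ = πDN/h for N: N_max = γ̇_max·h/(π·D) = 23.4561 × 0.00573 / (π × 0.131) = 0.32658 rev/s = 19.5948 rpm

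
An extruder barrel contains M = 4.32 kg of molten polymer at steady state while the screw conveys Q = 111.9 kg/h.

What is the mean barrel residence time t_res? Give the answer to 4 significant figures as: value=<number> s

Q_s = Q / 3600 = 111.9 / 3600 = 0.0310833 kg/s
t_res = M / Q_s = 4.32 ÷ 0.0310833 = 138.981 s

value=139.0 s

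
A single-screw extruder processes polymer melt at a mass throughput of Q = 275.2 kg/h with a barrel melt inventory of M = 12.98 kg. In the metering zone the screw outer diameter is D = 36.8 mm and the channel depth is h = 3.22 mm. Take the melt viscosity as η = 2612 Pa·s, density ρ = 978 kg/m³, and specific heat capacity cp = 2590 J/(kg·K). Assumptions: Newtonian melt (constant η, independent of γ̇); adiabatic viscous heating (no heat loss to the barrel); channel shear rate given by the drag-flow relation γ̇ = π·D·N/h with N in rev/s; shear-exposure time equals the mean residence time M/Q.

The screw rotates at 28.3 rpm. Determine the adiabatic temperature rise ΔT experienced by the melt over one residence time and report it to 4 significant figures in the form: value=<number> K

Q_s = Q / 3600 = 275.2 / 3600 = 0.0764444 kg/s
t_res = M / Q_s = 12.98 ÷ 0.0764444 = 169.797 s
D = 36.8 mm = 0.0368 m;  h = 3.22 mm = 0.00322 m;  N = 28.3 rpm / 60 = 0.471667 rev/s
γ̇ = π·D·N / h = π · 0.0368 · 0.471667 / 0.00322 = 16.9347 s⁻¹
ΔT = η·γ̇²·t_res / (ρ·cp) = 2612 · (16.9347)² · 169.797 / (978 · 2590) = 50.2131 K

value=50.21 K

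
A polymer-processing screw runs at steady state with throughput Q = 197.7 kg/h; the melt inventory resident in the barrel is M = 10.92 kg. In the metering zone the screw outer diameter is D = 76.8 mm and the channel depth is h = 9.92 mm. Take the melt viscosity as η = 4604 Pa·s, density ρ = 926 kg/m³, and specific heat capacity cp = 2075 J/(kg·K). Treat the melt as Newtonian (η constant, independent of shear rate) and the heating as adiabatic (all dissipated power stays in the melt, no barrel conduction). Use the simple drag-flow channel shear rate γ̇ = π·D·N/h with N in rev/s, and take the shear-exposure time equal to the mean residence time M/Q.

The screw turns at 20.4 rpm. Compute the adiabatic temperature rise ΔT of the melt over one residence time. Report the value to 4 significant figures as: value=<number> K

value=32.58 K

Throughput in SI: Q_s = 197.7 kg/h ÷ 3600 s/h = 0.0549167 kg/s
t_res = M / Q_s = 10.92 ÷ 0.0549167 = 198.847 s
Geometry in metres: D = 76.8 mm → 0.0768 m, h = 9.92 mm → 0.00992 m; screw speed N = 20.4 rpm = 0.34 rev/s
γ̇ = π D N / h = (π)(0.0768)(0.34) / 0.00992 = 8.26948 s⁻¹
Adiabatic rise: ΔT = η γ̇² t_res / (ρ cp) = 4604·(8.26948)²·198.847 / (926·2075) = 32.5823 K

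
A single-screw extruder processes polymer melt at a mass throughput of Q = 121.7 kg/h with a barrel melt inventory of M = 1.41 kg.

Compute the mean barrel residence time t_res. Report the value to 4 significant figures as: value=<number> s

value=41.71 s

Q_s = Q / 3600 = 121.7 / 3600 = 0.0338056 kg/s
t_res = M / Q_s = 1.41 ÷ 0.0338056 = 41.7091 s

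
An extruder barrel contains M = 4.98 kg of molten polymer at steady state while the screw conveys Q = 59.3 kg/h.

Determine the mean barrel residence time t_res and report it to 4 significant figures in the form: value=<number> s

value=302.3 s

Convert throughput: Q = 59.3 kg/h = 59.3/3600 = 0.0164722 kg/s
Mean residence time: t_res = M/Q_s = 4.98 kg / 0.0164722 kg/s = 302.327 s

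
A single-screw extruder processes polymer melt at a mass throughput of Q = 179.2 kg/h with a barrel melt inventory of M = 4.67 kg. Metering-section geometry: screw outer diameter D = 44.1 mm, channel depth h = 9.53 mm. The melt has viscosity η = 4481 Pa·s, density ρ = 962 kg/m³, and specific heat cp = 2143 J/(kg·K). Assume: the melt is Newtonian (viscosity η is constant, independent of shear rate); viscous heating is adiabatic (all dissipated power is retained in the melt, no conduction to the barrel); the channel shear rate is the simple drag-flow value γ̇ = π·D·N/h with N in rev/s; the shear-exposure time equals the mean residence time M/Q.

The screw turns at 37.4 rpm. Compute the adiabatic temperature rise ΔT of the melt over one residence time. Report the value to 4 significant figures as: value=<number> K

value=16.75 K

Throughput in SI: Q_s = 179.2 kg/h ÷ 3600 s/h = 0.0497778 kg/s
t_res = M / Q_s = 4.67 / 0.0497778 = 93.817 s
Convert to SI: D = 0.0441 m, h = 0.00953 m, N = 37.4/60 = 0.623333 rev/s
Shear rate: γ̇ = πDN/h = π·0.0441·0.623333/0.00953 = 9.06183 s⁻¹
ΔT = η·γ̇²·t_res/(ρ·cp) = [4481 × 9.06183² × 93.817] / [962 × 2143] = 16.7452 K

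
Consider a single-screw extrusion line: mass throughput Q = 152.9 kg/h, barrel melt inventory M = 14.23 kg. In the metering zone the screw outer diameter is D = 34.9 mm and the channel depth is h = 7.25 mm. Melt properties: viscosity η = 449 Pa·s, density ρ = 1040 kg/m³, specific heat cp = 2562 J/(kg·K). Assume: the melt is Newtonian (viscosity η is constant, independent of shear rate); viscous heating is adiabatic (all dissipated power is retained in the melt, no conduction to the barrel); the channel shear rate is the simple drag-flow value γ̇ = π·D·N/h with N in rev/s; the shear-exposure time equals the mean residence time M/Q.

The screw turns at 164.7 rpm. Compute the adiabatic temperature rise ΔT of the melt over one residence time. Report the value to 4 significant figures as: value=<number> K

Q_s = Q / 3600 = 152.9 / 3600 = 0.0424722 kg/s
Mean residence time: t_res = M/Q_s = 14.23 kg / 0.0424722 kg/s = 335.043 s
Convert to SI: D = 0.0349 m, h = 0.00725 m, N = 164.7/60 = 2.745 rev/s
γ̇ = π D N / h = (π)(0.0349)(2.745) / 0.00725 = 41.5126 s⁻¹
ΔT = η·γ̇²·t_res/(ρ·cp) = [449 × 41.5126² × 335.043] / [1040 × 2562] = 97.2956 K

value=97.30 K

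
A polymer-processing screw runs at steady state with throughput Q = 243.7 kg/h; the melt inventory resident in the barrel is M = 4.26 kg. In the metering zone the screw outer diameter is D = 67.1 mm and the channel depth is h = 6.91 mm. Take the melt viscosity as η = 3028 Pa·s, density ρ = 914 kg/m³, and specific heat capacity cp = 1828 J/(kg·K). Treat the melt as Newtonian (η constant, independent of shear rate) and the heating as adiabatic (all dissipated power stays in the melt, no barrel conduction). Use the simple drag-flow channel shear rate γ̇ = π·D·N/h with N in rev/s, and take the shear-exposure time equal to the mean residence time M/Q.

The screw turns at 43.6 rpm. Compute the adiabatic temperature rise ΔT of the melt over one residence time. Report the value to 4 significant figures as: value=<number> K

Throughput in SI: Q_s = 243.7 kg/h ÷ 3600 s/h = 0.0676944 kg/s
t_res = M / Q_s = 4.26 / 0.0676944 = 62.9298 s
Geometry in metres: D = 67.1 mm → 0.0671 m, h = 6.91 mm → 0.00691 m; screw speed N = 43.6 rpm = 0.726667 rev/s
Shear rate: γ̇ = πDN/h = π·0.0671·0.726667/0.00691 = 22.1682 s⁻¹
ΔT = η·γ̇²·t_res / (ρ·cp) = 3028 · (22.1682)² · 62.9298 / (914 · 1828) = 56.0466 K

value=56.05 K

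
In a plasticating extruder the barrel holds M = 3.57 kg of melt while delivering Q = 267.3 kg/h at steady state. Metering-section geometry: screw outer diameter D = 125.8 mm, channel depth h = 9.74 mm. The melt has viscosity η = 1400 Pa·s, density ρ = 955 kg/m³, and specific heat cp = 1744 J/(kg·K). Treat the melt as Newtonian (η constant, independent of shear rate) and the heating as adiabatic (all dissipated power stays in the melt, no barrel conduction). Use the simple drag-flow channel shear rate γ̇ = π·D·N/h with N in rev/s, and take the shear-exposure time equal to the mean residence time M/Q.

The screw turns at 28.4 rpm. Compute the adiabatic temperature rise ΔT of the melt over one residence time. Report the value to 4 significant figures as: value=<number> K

value=14.91 K

Convert throughput: Q = 267.3 kg/h = 267.3/3600 = 0.07425 kg/s
t_res = M / Q_s = 3.57 ÷ 0.07425 = 48.0808 s
Geometry in metres: D = 125.8 mm → 0.1258 m, h = 9.74 mm → 0.00974 m; screw speed N = 28.4 rpm = 0.473333 rev/s
γ̇ = π D N / h = (π)(0.1258)(0.473333) / 0.00974 = 19.2061 s⁻¹
ΔT = η·γ̇²·t_res / (ρ·cp) = 1400 · (19.2061)² · 48.0808 / (955 · 1744) = 14.9083 K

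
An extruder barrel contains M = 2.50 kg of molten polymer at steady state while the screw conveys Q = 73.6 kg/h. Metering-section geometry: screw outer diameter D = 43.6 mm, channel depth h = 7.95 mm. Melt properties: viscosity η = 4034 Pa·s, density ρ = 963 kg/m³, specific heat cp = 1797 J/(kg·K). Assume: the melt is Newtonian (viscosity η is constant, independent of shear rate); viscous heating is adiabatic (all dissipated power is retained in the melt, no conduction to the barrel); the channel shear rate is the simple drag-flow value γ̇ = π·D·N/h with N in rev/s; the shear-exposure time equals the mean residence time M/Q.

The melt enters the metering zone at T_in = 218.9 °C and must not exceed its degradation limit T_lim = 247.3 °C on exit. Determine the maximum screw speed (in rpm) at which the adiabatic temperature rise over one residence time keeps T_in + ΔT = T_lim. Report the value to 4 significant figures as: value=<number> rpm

value=34.76 rpm

Q_s = Q / 3600 = 73.6 / 3600 = 0.0204444 kg/s
t_res = M / Q_s = 2.50 / 0.0204444 = 122.283 s
Convert to metres: D = 0.0436 m, h = 0.00795 m
Allowable rise: ΔT_a = T_lim − T_in = 247.3 − 218.9 = 28.4 K
γ̇_max² = ΔT_a·ρ·cp/(η·t_res) = 28.4·963·1797/(4034·122.283) = 99.6305 s⁻²
Take the square root: γ̇_max = √(99.6305) = 9.98151 s⁻¹
N_max = γ̇_max h / (πD) = 9.98151·0.00795/(π·0.0436) = 0.579331 rev/s → ×60 = 34.7599 rpm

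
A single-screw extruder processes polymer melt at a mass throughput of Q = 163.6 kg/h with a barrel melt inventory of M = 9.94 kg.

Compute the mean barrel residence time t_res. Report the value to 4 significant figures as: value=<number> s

value=218.7 s

Q_s = Q / 3600 = 163.6 / 3600 = 0.0454444 kg/s
Mean residence time: t_res = M/Q_s = 9.94 kg / 0.0454444 kg/s = 218.729 s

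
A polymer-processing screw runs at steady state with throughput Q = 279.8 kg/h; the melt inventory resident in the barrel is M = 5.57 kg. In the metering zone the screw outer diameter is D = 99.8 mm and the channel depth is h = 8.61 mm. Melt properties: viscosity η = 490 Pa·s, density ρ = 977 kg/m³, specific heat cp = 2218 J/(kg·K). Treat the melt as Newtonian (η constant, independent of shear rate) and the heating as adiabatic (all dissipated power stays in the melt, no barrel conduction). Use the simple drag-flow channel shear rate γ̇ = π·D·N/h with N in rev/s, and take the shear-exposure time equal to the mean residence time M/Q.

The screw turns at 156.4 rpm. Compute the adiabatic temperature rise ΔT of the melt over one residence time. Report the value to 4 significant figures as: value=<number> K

value=146.0 K

Throughput in SI: Q_s = 279.8 kg/h ÷ 3600 s/h = 0.0777222 kg/s
Mean residence time: t_res = M/Q_s = 5.57 kg / 0.0777222 kg/s = 71.6655 s
D = 99.8 mm = 0.0998 m;  h = 8.61 mm = 0.00861 m;  N = 156.4 rpm / 60 = 2.60667 rev/s
γ̇ = π D N / h = (π)(0.0998)(2.60667) / 0.00861 = 94.9211 s⁻¹
ΔT = η·γ̇²·t_res/(ρ·cp) = [490 × 94.9211² × 71.6655] / [977 × 2218] = 146.008 K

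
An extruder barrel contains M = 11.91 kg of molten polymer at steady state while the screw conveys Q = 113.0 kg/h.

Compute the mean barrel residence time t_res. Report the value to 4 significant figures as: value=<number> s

value=379.4 s

Throughput in SI: Q_s = 113.0 kg/h ÷ 3600 s/h = 0.0313889 kg/s
t_res = M / Q_s = 11.91 / 0.0313889 = 379.434 s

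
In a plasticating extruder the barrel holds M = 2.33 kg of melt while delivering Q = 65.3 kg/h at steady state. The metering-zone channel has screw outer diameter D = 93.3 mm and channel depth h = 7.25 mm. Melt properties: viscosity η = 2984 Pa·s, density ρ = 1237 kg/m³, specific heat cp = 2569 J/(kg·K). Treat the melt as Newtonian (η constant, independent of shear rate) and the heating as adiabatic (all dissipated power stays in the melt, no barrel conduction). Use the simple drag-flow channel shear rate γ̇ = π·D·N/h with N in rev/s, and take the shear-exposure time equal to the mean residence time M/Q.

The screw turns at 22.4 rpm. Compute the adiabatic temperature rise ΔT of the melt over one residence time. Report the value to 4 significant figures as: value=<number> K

Q_s = Q / 3600 = 65.3 / 3600 = 0.0181389 kg/s
t_res = M / Q_s = 2.33 ÷ 0.0181389 = 128.453 s
Convert to SI: D = 0.0933 m, h = 0.00725 m, N = 22.4/60 = 0.373333 rev/s
γ̇ = π·D·N / h = π · 0.0933 · 0.373333 / 0.00725 = 15.0935 s⁻¹
ΔT = η·γ̇²·t_res / (ρ·cp) = 2984 · (15.0935)² · 128.453 / (1237 · 2569) = 27.4784 K

value=27.48 K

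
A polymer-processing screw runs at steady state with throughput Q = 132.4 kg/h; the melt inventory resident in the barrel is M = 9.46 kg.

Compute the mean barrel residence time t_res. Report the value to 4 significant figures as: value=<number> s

Convert throughput: Q = 132.4 kg/h = 132.4/3600 = 0.0367778 kg/s
t_res = M / Q_s = 9.46 ÷ 0.0367778 = 257.221 s

value=257.2 s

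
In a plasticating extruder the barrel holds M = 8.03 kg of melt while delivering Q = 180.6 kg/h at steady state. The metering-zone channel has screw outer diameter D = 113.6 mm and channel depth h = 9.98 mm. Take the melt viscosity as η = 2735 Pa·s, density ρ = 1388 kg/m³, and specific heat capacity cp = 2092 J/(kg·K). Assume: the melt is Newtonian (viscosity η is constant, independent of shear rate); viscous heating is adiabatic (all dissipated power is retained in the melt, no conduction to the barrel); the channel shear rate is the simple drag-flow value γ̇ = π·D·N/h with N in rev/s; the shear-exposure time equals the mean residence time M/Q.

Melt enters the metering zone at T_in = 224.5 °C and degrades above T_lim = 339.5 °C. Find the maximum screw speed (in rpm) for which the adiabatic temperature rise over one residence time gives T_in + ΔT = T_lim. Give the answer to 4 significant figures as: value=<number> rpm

Throughput in SI: Q_s = 180.6 kg/h ÷ 3600 s/h = 0.0501667 kg/s
t_res = M / Q_s = 8.03 / 0.0501667 = 160.066 s
Geometry in SI: D = 113.6 mm → 0.1136 m, h = 9.98 mm → 0.00998 m
ΔT_a = T_lim − T_in = 339.5 − 224.5 = 115 K
γ̇_max² = ΔT_a·ρ·cp/(η·t_res) = 115·1388·2092/(2735·160.066) = 762.766 s⁻²
γ̇_max = √762.766 = 27.6182 s⁻¹
N_max = γ̇_max h / (πD) = 27.6182·0.00998/(π·0.1136) = 0.772321 rev/s → ×60 = 46.3393 rpm

value=46.34 rpm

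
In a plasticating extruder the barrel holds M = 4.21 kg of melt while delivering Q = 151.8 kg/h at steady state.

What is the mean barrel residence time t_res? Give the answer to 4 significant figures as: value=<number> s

Throughput in SI: Q_s = 151.8 kg/h ÷ 3600 s/h = 0.0421667 kg/s
t_res = M / Q_s = 4.21 / 0.0421667 = 99.8419 s

value=99.84 s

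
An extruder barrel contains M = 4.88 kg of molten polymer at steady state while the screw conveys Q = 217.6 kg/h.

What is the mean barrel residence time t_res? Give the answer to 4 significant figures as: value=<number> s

value=80.74 s

Convert throughput: Q = 217.6 kg/h = 217.6/3600 = 0.0604444 kg/s
Mean residence time: t_res = M/Q_s = 4.88 kg / 0.0604444 kg/s = 80.7353 s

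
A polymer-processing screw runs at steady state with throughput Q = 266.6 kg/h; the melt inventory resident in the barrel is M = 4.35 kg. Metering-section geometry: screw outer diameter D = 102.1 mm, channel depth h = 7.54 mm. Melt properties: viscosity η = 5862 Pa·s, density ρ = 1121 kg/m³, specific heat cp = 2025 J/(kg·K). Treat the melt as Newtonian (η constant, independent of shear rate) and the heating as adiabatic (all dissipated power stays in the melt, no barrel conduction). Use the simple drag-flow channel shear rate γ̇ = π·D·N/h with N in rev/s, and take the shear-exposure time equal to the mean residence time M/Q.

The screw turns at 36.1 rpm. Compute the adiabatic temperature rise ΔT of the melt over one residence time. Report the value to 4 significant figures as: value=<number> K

Throughput in SI: Q_s = 266.6 kg/h ÷ 3600 s/h = 0.0740556 kg/s
t_res = M / Q_s = 4.35 ÷ 0.0740556 = 58.7397 s
D = 102.1 mm = 0.1021 m;  h = 7.54 mm = 0.00754 m;  N = 36.1 rpm / 60 = 0.601667 rev/s
γ̇ = π D N / h = (π)(0.1021)(0.601667) / 0.00754 = 25.5953 s⁻¹
ΔT = η·γ̇²·t_res/(ρ·cp) = [5862 × 25.5953² × 58.7397] / [1121 × 2025] = 99.3727 K

value=99.37 K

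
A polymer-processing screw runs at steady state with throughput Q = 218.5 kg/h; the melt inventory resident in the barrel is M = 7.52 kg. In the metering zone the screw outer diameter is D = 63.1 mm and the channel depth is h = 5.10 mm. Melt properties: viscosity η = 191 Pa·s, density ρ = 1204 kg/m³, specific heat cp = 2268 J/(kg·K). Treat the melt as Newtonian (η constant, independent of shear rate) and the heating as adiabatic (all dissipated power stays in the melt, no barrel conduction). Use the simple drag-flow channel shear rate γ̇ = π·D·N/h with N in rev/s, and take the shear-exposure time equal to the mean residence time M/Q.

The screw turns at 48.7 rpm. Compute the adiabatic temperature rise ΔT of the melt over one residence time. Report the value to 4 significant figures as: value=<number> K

Q_s = Q / 3600 = 218.5 / 3600 = 0.0606944 kg/s
t_res = M / Q_s = 7.52 ÷ 0.0606944 = 123.899 s
Convert to SI: D = 0.0631 m, h = 0.0051 m, N = 48.7/60 = 0.811667 rev/s
γ̇ = π D N / h = (π)(0.0631)(0.811667) / 0.0051 = 31.5491 s⁻¹
ΔT = η·γ̇²·t_res/(ρ·cp) = [191 × 31.5491² × 123.899] / [1204 × 2268] = 8.62594 K

value=8.626 K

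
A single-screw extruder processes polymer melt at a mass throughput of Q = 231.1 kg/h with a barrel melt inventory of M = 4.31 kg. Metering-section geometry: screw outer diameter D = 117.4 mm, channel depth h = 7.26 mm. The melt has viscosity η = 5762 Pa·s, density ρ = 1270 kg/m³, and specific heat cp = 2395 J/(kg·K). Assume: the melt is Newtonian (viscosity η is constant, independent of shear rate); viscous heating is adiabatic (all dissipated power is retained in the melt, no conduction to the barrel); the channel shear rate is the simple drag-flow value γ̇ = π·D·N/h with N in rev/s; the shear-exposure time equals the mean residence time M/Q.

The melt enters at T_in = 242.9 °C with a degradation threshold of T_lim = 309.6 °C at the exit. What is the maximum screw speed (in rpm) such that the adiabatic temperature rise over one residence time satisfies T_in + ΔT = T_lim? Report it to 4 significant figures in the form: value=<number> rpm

value=27.05 rpm

Throughput in SI: Q_s = 231.1 kg/h ÷ 3600 s/h = 0.0641944 kg/s
Mean residence time: t_res = M/Q_s = 4.31 kg / 0.0641944 kg/s = 67.1398 s
Geometry in SI: D = 117.4 mm → 0.1174 m, h = 7.26 mm → 0.00726 m
Allowable rise: ΔT_a = T_lim − T_in = 309.6 − 242.9 = 66.7 K
Invert ΔT = ηγ̇²t_res/(ρcp) for γ̇: γ̇_max² = ΔT_a ρ cp / (η t_res) = 66.7·1270·2395 / (5762·67.1398) = 524.423 s⁻²
γ̇_max = sqrt(524.423) = 22.9003 s⁻¹
N_max = γ̇_max·h / (π·D) = 22.9003 · 0.00726 / (π · 0.1174) = 0.450775 rev/s = 27.0465 rpm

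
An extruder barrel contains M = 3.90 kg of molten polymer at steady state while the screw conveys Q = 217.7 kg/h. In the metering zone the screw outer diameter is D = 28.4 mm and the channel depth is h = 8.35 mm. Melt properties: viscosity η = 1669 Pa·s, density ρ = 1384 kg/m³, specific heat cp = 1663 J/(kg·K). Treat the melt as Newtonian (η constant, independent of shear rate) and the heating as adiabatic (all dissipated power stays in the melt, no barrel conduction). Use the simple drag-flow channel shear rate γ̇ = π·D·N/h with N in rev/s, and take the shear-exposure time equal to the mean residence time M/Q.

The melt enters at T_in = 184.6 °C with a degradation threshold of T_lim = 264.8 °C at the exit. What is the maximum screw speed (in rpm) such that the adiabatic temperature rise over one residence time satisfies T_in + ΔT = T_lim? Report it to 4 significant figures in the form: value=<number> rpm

value=232.5 rpm

Q_s = Q / 3600 = 217.7 / 3600 = 0.0604722 kg/s
t_res = M / Q_s = 3.90 / 0.0604722 = 64.4924 s
Convert to metres: D = 0.0284 m, h = 0.00835 m
ΔT_a = T_lim − T_in = 264.8 °C − 184.6 °C = 80.2 K
γ̇_max² = ΔT_a·ρ·cp / (η·t_res) = [80.2 × 1384 × 1663] / [1669 × 64.4924] = 1714.9 s⁻²
γ̇_max = sqrt(1714.9) = 41.4113 s⁻¹
N_max = γ̇_max h / (πD) = 41.4113·0.00835/(π·0.0284) = 3.87558 rev/s → ×60 = 232.535 rpm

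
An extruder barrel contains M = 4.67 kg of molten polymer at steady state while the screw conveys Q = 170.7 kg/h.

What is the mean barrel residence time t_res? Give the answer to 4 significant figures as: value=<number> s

value=98.49 s

Throughput in SI: Q_s = 170.7 kg/h ÷ 3600 s/h = 0.0474167 kg/s
Mean residence time: t_res = M/Q_s = 4.67 kg / 0.0474167 kg/s = 98.4886 s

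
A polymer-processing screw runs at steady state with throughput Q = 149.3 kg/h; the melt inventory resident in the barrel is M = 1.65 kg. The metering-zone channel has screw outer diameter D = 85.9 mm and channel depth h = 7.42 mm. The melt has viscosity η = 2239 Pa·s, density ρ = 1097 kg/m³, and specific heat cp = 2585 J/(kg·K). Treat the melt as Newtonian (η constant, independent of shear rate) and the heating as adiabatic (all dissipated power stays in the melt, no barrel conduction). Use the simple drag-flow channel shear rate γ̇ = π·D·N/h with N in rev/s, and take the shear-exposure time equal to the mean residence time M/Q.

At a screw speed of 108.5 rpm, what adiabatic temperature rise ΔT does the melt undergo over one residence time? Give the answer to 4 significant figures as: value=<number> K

Throughput in SI: Q_s = 149.3 kg/h ÷ 3600 s/h = 0.0414722 kg/s
t_res = M / Q_s = 1.65 / 0.0414722 = 39.7857 s
D = 85.9 mm = 0.0859 m;  h = 7.42 mm = 0.00742 m;  N = 108.5 rpm / 60 = 1.80833 rev/s
γ̇ = π D N / h = (π)(0.0859)(1.80833) / 0.00742 = 65.7685 s⁻¹
ΔT = η·γ̇²·t_res / (ρ·cp) = 2239 · (65.7685)² · 39.7857 / (1097 · 2585) = 135.878 K

value=135.9 K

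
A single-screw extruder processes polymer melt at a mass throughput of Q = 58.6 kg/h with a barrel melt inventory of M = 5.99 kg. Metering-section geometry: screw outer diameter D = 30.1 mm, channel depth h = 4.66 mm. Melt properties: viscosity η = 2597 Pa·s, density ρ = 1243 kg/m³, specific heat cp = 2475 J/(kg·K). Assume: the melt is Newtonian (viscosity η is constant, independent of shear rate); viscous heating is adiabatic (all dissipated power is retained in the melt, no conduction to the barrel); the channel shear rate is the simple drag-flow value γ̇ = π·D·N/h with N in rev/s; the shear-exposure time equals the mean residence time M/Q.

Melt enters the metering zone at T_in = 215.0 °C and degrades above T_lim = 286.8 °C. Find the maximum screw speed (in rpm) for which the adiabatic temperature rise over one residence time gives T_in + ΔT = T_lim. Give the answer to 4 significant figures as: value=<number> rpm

Throughput in SI: Q_s = 58.6 kg/h ÷ 3600 s/h = 0.0162778 kg/s
Mean residence time: t_res = M/Q_s = 5.99 kg / 0.0162778 kg/s = 367.986 s
Convert to metres: D = 0.0301 m, h = 0.00466 m
ΔT_a = T_lim − T_in = 286.8 − 215.0 = 71.8 K
Invert ΔT = ηγ̇²t_res/(ρcp) for γ̇: γ̇_max² = ΔT_a ρ cp / (η t_res) = 71.8·1243·2475 / (2597·367.986) = 231.136 s⁻²
γ̇_max = √231.136 = 15.2031 s⁻¹
N_max = γ̇_max·h / (π·D) = 15.2031 · 0.00466 / (π · 0.0301) = 0.749209 rev/s = 44.9526 rpm

value=44.95 rpm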